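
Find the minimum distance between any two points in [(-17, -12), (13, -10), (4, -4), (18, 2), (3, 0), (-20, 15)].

Computing all pairwise distances among 6 points:

d((-17, -12), (13, -10)) = 30.0666
d((-17, -12), (4, -4)) = 22.4722
d((-17, -12), (18, 2)) = 37.6962
d((-17, -12), (3, 0)) = 23.3238
d((-17, -12), (-20, 15)) = 27.1662
d((13, -10), (4, -4)) = 10.8167
d((13, -10), (18, 2)) = 13.0
d((13, -10), (3, 0)) = 14.1421
d((13, -10), (-20, 15)) = 41.4005
d((4, -4), (18, 2)) = 15.2315
d((4, -4), (3, 0)) = 4.1231 <-- minimum
d((4, -4), (-20, 15)) = 30.6105
d((18, 2), (3, 0)) = 15.1327
d((18, 2), (-20, 15)) = 40.1622
d((3, 0), (-20, 15)) = 27.4591

Closest pair: (4, -4) and (3, 0) with distance 4.1231

The closest pair is (4, -4) and (3, 0) with Euclidean distance 4.1231. For 6 points, brute-force pairwise comparison is shown above. For large n, the divide-and-conquer algorithm (sort by x, recurse on halves, check the dividing strip) achieves O(n log n).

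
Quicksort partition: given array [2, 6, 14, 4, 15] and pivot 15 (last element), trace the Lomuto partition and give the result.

Lomuto partition with pivot = 15:

Initial array: [2, 6, 14, 4, 15]

arr[0]=2 <= 15: swap with position 0, array becomes [2, 6, 14, 4, 15]
arr[1]=6 <= 15: swap with position 1, array becomes [2, 6, 14, 4, 15]
arr[2]=14 <= 15: swap with position 2, array becomes [2, 6, 14, 4, 15]
arr[3]=4 <= 15: swap with position 3, array becomes [2, 6, 14, 4, 15]

Place pivot at position 4: [2, 6, 14, 4, 15]
Pivot position: 4

After partitioning with pivot 15, the array becomes [2, 6, 14, 4, 15]. The pivot is placed at index 4. All elements to the left of the pivot are <= 15, and all elements to the right are > 15.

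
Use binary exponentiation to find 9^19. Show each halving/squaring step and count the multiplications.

Computing 9^19 by squaring (build up from 9^1; each line after the first costs one multiplication):

9^1 = 9
9^2 = (9^1)^2 = 9^2 = 81
9^4 = (9^2)^2 = 81^2 = 6561
9^8 = (9^4)^2 = 6561^2 = 43046721
9^9 = 9 * 9^8 = 9 * 43046721 = 387420489
9^18 = (9^9)^2 = 387420489^2 = 150094635296999121
9^19 = 9 * 9^18 = 9 * 150094635296999121 = 1350851717672992089

Result: 1350851717672992089
Multiplications needed: 6 (6 lines after 9^1)

9^19 = 1350851717672992089. Using exponentiation by squaring, this requires 6 multiplications. The key idea: if the exponent is even, square the half-power; if odd, multiply by the base once.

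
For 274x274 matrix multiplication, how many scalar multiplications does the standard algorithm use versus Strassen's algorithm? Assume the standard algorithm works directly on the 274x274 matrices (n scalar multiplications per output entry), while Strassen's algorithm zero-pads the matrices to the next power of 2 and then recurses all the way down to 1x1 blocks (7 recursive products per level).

Matrix multiplication for 274x274 matrices:

Strassen's algorithm requires power-of-2 dimensions. Pad 274x274 to 512x512 (next power of 2).

Standard algorithm: 274^3 = 20570824 multiplications
Strassen's algorithm: 7^(log2(512)) = 7^9 = 40353607 multiplications
Difference: 20570824 - 40353607 = -19782783 (Strassen uses MORE here due to padding overhead — for small or just-over-power-of-2 n, padding can outweigh the per-level savings)

Standard: 20570824 multiplications (274^3). Strassen: 40353607 multiplications (7^9, after padding to 512x512). Strassen reduces 8 recursive multiplications to 7 at each level.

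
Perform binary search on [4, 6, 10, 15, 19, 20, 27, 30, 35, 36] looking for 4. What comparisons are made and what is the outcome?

Binary search for 4 in [4, 6, 10, 15, 19, 20, 27, 30, 35, 36]:

lo=0, hi=9, mid=4, arr[mid]=19 -> 19 > 4, search left half
lo=0, hi=3, mid=1, arr[mid]=6 -> 6 > 4, search left half
lo=0, hi=0, mid=0, arr[mid]=4 -> Found target at index 0!

Binary search finds 4 at index 0 after 3 comparisons. The search repeatedly halves the search space by comparing with the middle element.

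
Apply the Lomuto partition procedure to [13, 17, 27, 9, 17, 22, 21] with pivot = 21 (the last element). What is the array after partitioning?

Lomuto partition with pivot = 21:

Initial array: [13, 17, 27, 9, 17, 22, 21]

arr[0]=13 <= 21: swap with position 0, array becomes [13, 17, 27, 9, 17, 22, 21]
arr[1]=17 <= 21: swap with position 1, array becomes [13, 17, 27, 9, 17, 22, 21]
arr[2]=27 > 21: no swap
arr[3]=9 <= 21: swap with position 2, array becomes [13, 17, 9, 27, 17, 22, 21]
arr[4]=17 <= 21: swap with position 3, array becomes [13, 17, 9, 17, 27, 22, 21]
arr[5]=22 > 21: no swap

Place pivot at position 4: [13, 17, 9, 17, 21, 22, 27]
Pivot position: 4

After partitioning with pivot 21, the array becomes [13, 17, 9, 17, 21, 22, 27]. The pivot is placed at index 4. All elements to the left of the pivot are <= 21, and all elements to the right are > 21.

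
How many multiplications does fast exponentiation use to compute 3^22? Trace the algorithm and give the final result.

Computing 3^22 by squaring (build up from 3^1; each line after the first costs one multiplication):

3^1 = 3
3^2 = (3^1)^2 = 3^2 = 9
3^4 = (3^2)^2 = 9^2 = 81
3^5 = 3 * 3^4 = 3 * 81 = 243
3^10 = (3^5)^2 = 243^2 = 59049
3^11 = 3 * 3^10 = 3 * 59049 = 177147
3^22 = (3^11)^2 = 177147^2 = 31381059609

Result: 31381059609
Multiplications needed: 6 (6 lines after 3^1)

3^22 = 31381059609. Using exponentiation by squaring, this requires 6 multiplications. The key idea: if the exponent is even, square the half-power; if odd, multiply by the base once.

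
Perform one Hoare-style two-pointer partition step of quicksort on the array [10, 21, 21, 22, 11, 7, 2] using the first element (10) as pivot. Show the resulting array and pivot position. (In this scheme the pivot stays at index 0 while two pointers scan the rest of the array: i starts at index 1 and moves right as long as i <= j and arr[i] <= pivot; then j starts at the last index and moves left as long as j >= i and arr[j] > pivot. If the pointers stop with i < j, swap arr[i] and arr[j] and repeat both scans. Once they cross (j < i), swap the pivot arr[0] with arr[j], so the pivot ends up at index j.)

Hoare-style two-pointer partition with pivot = 10:

Initial array: [10, 21, 21, 22, 11, 7, 2]

Pointers start at i = 1, j = 6.
i stops at index 1 (arr[1]=21 > 10), j stops at index 6 (arr[6]=2 <= 10): swap arr[1] and arr[6], array becomes [10, 2, 21, 22, 11, 7, 21]
i stops at index 2 (arr[2]=21 > 10), j stops at index 5 (arr[5]=7 <= 10): swap arr[2] and arr[5], array becomes [10, 2, 7, 22, 11, 21, 21]
i ends at 3, j ends at 2: the pointers have crossed (j < i), so scanning stops.

Swap pivot arr[0] with arr[2] to place pivot at position 2: [7, 2, 10, 22, 11, 21, 21]
Pivot position: 2

After partitioning with pivot 10, the array becomes [7, 2, 10, 22, 11, 21, 21]. The pivot is placed at index 2. All elements to the left of the pivot are <= 10, and all elements to the right are > 10.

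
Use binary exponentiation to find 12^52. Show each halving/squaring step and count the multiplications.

Computing 12^52 by squaring (build up from 12^1; each line after the first costs one multiplication):

12^1 = 12
12^2 = (12^1)^2 = 12^2 = 144
12^3 = 12 * 12^2 = 12 * 144 = 1728
12^6 = (12^3)^2 = 1728^2 = 2985984
12^12 = (12^6)^2 = 2985984^2 = 8916100448256
12^13 = 12 * 12^12 = 12 * 8916100448256 = 106993205379072
12^26 = (12^13)^2 = 106993205379072^2 = 11447545997288281555215581184
12^52 = (12^26)^2 = 11447545997288281555215581184^2 = 131046309360030956735917227964932955078950997486894841856

Result: 131046309360030956735917227964932955078950997486894841856
Multiplications needed: 7 (7 lines after 12^1)

12^52 = 131046309360030956735917227964932955078950997486894841856. Using exponentiation by squaring, this requires 7 multiplications. The key idea: if the exponent is even, square the half-power; if odd, multiply by the base once.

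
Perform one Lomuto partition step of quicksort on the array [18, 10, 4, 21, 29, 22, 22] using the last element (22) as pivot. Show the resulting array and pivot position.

Lomuto partition with pivot = 22:

Initial array: [18, 10, 4, 21, 29, 22, 22]

arr[0]=18 <= 22: swap with position 0, array becomes [18, 10, 4, 21, 29, 22, 22]
arr[1]=10 <= 22: swap with position 1, array becomes [18, 10, 4, 21, 29, 22, 22]
arr[2]=4 <= 22: swap with position 2, array becomes [18, 10, 4, 21, 29, 22, 22]
arr[3]=21 <= 22: swap with position 3, array becomes [18, 10, 4, 21, 29, 22, 22]
arr[4]=29 > 22: no swap
arr[5]=22 <= 22: swap with position 4, array becomes [18, 10, 4, 21, 22, 29, 22]

Place pivot at position 5: [18, 10, 4, 21, 22, 22, 29]
Pivot position: 5

After partitioning with pivot 22, the array becomes [18, 10, 4, 21, 22, 22, 29]. The pivot is placed at index 5. All elements to the left of the pivot are <= 22, and all elements to the right are > 22.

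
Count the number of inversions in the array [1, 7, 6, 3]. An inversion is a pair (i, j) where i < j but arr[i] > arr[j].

Finding inversions in [1, 7, 6, 3]:

(1, 2): arr[1]=7 > arr[2]=6
(1, 3): arr[1]=7 > arr[3]=3
(2, 3): arr[2]=6 > arr[3]=3

Total inversions: 3

The array has 3 inversion(s): (1,2), (1,3), (2,3). Each pair (i,j) satisfies i < j and arr[i] > arr[j].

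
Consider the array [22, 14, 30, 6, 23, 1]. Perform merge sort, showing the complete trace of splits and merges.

Merge sort trace:

Split: [22, 14, 30, 6, 23, 1] -> [22, 14, 30] and [6, 23, 1]
  Split: [22, 14, 30] -> [22] and [14, 30]
    Split: [14, 30] -> [14] and [30]
    Merge: [14] + [30] -> [14, 30]
  Merge: [22] + [14, 30] -> [14, 22, 30]
  Split: [6, 23, 1] -> [6] and [23, 1]
    Split: [23, 1] -> [23] and [1]
    Merge: [23] + [1] -> [1, 23]
  Merge: [6] + [1, 23] -> [1, 6, 23]
Merge: [14, 22, 30] + [1, 6, 23] -> [1, 6, 14, 22, 23, 30]

Final sorted array: [1, 6, 14, 22, 23, 30]

The merge sort proceeds by recursively splitting the array and merging sorted halves.
After all merges, the sorted array is [1, 6, 14, 22, 23, 30].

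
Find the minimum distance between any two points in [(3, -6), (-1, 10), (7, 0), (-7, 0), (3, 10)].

Computing all pairwise distances among 5 points:

d((3, -6), (-1, 10)) = 16.4924
d((3, -6), (7, 0)) = 7.2111
d((3, -6), (-7, 0)) = 11.6619
d((3, -6), (3, 10)) = 16.0
d((-1, 10), (7, 0)) = 12.8062
d((-1, 10), (-7, 0)) = 11.6619
d((-1, 10), (3, 10)) = 4.0 <-- minimum
d((7, 0), (-7, 0)) = 14.0
d((7, 0), (3, 10)) = 10.7703
d((-7, 0), (3, 10)) = 14.1421

Closest pair: (-1, 10) and (3, 10) with distance 4.0

The closest pair is (-1, 10) and (3, 10) with Euclidean distance 4.0. For 5 points, brute-force pairwise comparison is shown above. For large n, the divide-and-conquer algorithm (sort by x, recurse on halves, check the dividing strip) achieves O(n log n).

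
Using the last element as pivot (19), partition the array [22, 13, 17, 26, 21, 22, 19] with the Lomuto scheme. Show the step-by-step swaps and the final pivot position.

Lomuto partition with pivot = 19:

Initial array: [22, 13, 17, 26, 21, 22, 19]

arr[0]=22 > 19: no swap
arr[1]=13 <= 19: swap with position 0, array becomes [13, 22, 17, 26, 21, 22, 19]
arr[2]=17 <= 19: swap with position 1, array becomes [13, 17, 22, 26, 21, 22, 19]
arr[3]=26 > 19: no swap
arr[4]=21 > 19: no swap
arr[5]=22 > 19: no swap

Place pivot at position 2: [13, 17, 19, 26, 21, 22, 22]
Pivot position: 2

After partitioning with pivot 19, the array becomes [13, 17, 19, 26, 21, 22, 22]. The pivot is placed at index 2. All elements to the left of the pivot are <= 19, and all elements to the right are > 19.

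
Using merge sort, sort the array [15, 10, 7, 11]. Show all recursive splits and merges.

Merge sort trace:

Split: [15, 10, 7, 11] -> [15, 10] and [7, 11]
  Split: [15, 10] -> [15] and [10]
  Merge: [15] + [10] -> [10, 15]
  Split: [7, 11] -> [7] and [11]
  Merge: [7] + [11] -> [7, 11]
Merge: [10, 15] + [7, 11] -> [7, 10, 11, 15]

Final sorted array: [7, 10, 11, 15]

The merge sort proceeds by recursively splitting the array and merging sorted halves.
After all merges, the sorted array is [7, 10, 11, 15].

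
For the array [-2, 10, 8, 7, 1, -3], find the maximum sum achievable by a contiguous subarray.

Using Kadane's algorithm on [-2, 10, 8, 7, 1, -3]:

Scanning through the array:
Position 1 (value 10): max_ending_here = 10, max_so_far = 10
Position 2 (value 8): max_ending_here = 18, max_so_far = 18
Position 3 (value 7): max_ending_here = 25, max_so_far = 25
Position 4 (value 1): max_ending_here = 26, max_so_far = 26
Position 5 (value -3): max_ending_here = 23, max_so_far = 26

Maximum subarray: [10, 8, 7, 1]
Maximum sum: 26

The maximum subarray is [10, 8, 7, 1] with sum 26. This subarray runs from index 1 to index 4.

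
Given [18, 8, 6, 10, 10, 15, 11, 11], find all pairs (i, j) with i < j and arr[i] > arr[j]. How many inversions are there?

Finding inversions in [18, 8, 6, 10, 10, 15, 11, 11]:

(0, 1): arr[0]=18 > arr[1]=8
(0, 2): arr[0]=18 > arr[2]=6
(0, 3): arr[0]=18 > arr[3]=10
(0, 4): arr[0]=18 > arr[4]=10
(0, 5): arr[0]=18 > arr[5]=15
(0, 6): arr[0]=18 > arr[6]=11
(0, 7): arr[0]=18 > arr[7]=11
(1, 2): arr[1]=8 > arr[2]=6
(5, 6): arr[5]=15 > arr[6]=11
(5, 7): arr[5]=15 > arr[7]=11

Total inversions: 10

The array has 10 inversion(s): (0,1), (0,2), (0,3), (0,4), (0,5), (0,6), (0,7), (1,2), (5,6), (5,7). Each pair (i,j) satisfies i < j and arr[i] > arr[j].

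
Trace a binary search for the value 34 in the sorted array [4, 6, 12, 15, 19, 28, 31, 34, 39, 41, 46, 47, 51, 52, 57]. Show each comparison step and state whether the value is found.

Binary search for 34 in [4, 6, 12, 15, 19, 28, 31, 34, 39, 41, 46, 47, 51, 52, 57]:

lo=0, hi=14, mid=7, arr[mid]=34 -> Found target at index 7!

Binary search finds 34 at index 7 after 1 comparisons. The search repeatedly halves the search space by comparing with the middle element.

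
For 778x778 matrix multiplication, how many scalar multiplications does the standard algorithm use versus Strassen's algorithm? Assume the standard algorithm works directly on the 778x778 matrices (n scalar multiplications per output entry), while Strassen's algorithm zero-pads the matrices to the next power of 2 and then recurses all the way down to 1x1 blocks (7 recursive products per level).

Matrix multiplication for 778x778 matrices:

Strassen's algorithm requires power-of-2 dimensions. Pad 778x778 to 1024x1024 (next power of 2).

Standard algorithm: 778^3 = 470910952 multiplications
Strassen's algorithm: 7^(log2(1024)) = 7^10 = 282475249 multiplications
Savings: 470910952 - 282475249 = 188435703 multiplications

Standard: 470910952 multiplications (778^3). Strassen: 282475249 multiplications (7^10, after padding to 1024x1024). Strassen reduces 8 recursive multiplications to 7 at each level.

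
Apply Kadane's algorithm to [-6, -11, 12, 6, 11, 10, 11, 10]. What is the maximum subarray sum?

Using Kadane's algorithm on [-6, -11, 12, 6, 11, 10, 11, 10]:

Scanning through the array:
Position 1 (value -11): max_ending_here = -11, max_so_far = -6
Position 2 (value 12): max_ending_here = 12, max_so_far = 12
Position 3 (value 6): max_ending_here = 18, max_so_far = 18
Position 4 (value 11): max_ending_here = 29, max_so_far = 29
Position 5 (value 10): max_ending_here = 39, max_so_far = 39
Position 6 (value 11): max_ending_here = 50, max_so_far = 50
Position 7 (value 10): max_ending_here = 60, max_so_far = 60

Maximum subarray: [12, 6, 11, 10, 11, 10]
Maximum sum: 60

The maximum subarray is [12, 6, 11, 10, 11, 10] with sum 60. This subarray runs from index 2 to index 7.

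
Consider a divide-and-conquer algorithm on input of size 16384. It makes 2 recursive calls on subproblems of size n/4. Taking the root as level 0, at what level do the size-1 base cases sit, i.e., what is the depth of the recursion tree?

For divide and conquer with division factor 4:

Problem sizes at each level:
Level 0: 16384
Level 1: 4096
Level 2: 1024
Level 3: 256
Level 4: 64
Level 5: 16
Level 6: 4
Level 7: 1

The root is level 0 and the size-1 base case is level 7 (the tree spans levels 0 through 7, i.e. 8 levels counting the root), so the depth is the number of divisions: log_4(16384) = 7

The recursion tree depth is log_4(16384) = 7. At each level, the problem size is divided by 4, so it takes 7 divisions to reduce to a base case of size 1. The algorithm makes 2 recursive calls at each level.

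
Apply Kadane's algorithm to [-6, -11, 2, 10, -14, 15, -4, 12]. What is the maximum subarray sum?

Using Kadane's algorithm on [-6, -11, 2, 10, -14, 15, -4, 12]:

Scanning through the array:
Position 1 (value -11): max_ending_here = -11, max_so_far = -6
Position 2 (value 2): max_ending_here = 2, max_so_far = 2
Position 3 (value 10): max_ending_here = 12, max_so_far = 12
Position 4 (value -14): max_ending_here = -2, max_so_far = 12
Position 5 (value 15): max_ending_here = 15, max_so_far = 15
Position 6 (value -4): max_ending_here = 11, max_so_far = 15
Position 7 (value 12): max_ending_here = 23, max_so_far = 23

Maximum subarray: [15, -4, 12]
Maximum sum: 23

The maximum subarray is [15, -4, 12] with sum 23. This subarray runs from index 5 to index 7.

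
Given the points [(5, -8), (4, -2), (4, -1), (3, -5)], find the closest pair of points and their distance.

Computing all pairwise distances among 4 points:

d((5, -8), (4, -2)) = 6.0828
d((5, -8), (4, -1)) = 7.0711
d((5, -8), (3, -5)) = 3.6056
d((4, -2), (4, -1)) = 1.0 <-- minimum
d((4, -2), (3, -5)) = 3.1623
d((4, -1), (3, -5)) = 4.1231

Closest pair: (4, -2) and (4, -1) with distance 1.0

The closest pair is (4, -2) and (4, -1) with Euclidean distance 1.0. For 4 points, brute-force pairwise comparison is shown above. For large n, the divide-and-conquer algorithm (sort by x, recurse on halves, check the dividing strip) achieves O(n log n).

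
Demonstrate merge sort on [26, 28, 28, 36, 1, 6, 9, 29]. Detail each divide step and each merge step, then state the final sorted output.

Merge sort trace:

Split: [26, 28, 28, 36, 1, 6, 9, 29] -> [26, 28, 28, 36] and [1, 6, 9, 29]
  Split: [26, 28, 28, 36] -> [26, 28] and [28, 36]
    Split: [26, 28] -> [26] and [28]
    Merge: [26] + [28] -> [26, 28]
    Split: [28, 36] -> [28] and [36]
    Merge: [28] + [36] -> [28, 36]
  Merge: [26, 28] + [28, 36] -> [26, 28, 28, 36]
  Split: [1, 6, 9, 29] -> [1, 6] and [9, 29]
    Split: [1, 6] -> [1] and [6]
    Merge: [1] + [6] -> [1, 6]
    Split: [9, 29] -> [9] and [29]
    Merge: [9] + [29] -> [9, 29]
  Merge: [1, 6] + [9, 29] -> [1, 6, 9, 29]
Merge: [26, 28, 28, 36] + [1, 6, 9, 29] -> [1, 6, 9, 26, 28, 28, 29, 36]

Final sorted array: [1, 6, 9, 26, 28, 28, 29, 36]

The merge sort proceeds by recursively splitting the array and merging sorted halves.
After all merges, the sorted array is [1, 6, 9, 26, 28, 28, 29, 36].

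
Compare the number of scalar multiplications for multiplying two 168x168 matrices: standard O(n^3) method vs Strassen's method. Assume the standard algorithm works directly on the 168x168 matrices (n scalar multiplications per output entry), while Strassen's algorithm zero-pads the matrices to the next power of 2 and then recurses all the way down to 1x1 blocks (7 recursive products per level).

Matrix multiplication for 168x168 matrices:

Strassen's algorithm requires power-of-2 dimensions. Pad 168x168 to 256x256 (next power of 2).

Standard algorithm: 168^3 = 4741632 multiplications
Strassen's algorithm: 7^(log2(256)) = 7^8 = 5764801 multiplications
Difference: 4741632 - 5764801 = -1023169 (Strassen uses MORE here due to padding overhead — for small or just-over-power-of-2 n, padding can outweigh the per-level savings)

Standard: 4741632 multiplications (168^3). Strassen: 5764801 multiplications (7^8, after padding to 256x256). Strassen reduces 8 recursive multiplications to 7 at each level.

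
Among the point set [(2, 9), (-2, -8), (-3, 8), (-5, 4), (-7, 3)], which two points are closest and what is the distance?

Computing all pairwise distances among 5 points:

d((2, 9), (-2, -8)) = 17.4642
d((2, 9), (-3, 8)) = 5.099
d((2, 9), (-5, 4)) = 8.6023
d((2, 9), (-7, 3)) = 10.8167
d((-2, -8), (-3, 8)) = 16.0312
d((-2, -8), (-5, 4)) = 12.3693
d((-2, -8), (-7, 3)) = 12.083
d((-3, 8), (-5, 4)) = 4.4721
d((-3, 8), (-7, 3)) = 6.4031
d((-5, 4), (-7, 3)) = 2.2361 <-- minimum

Closest pair: (-5, 4) and (-7, 3) with distance 2.2361

The closest pair is (-5, 4) and (-7, 3) with Euclidean distance 2.2361. For 5 points, brute-force pairwise comparison is shown above. For large n, the divide-and-conquer algorithm (sort by x, recurse on halves, check the dividing strip) achieves O(n log n).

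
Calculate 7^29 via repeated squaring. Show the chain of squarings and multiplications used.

Computing 7^29 by squaring (build up from 7^1; each line after the first costs one multiplication):

7^1 = 7
7^2 = (7^1)^2 = 7^2 = 49
7^3 = 7 * 7^2 = 7 * 49 = 343
7^6 = (7^3)^2 = 343^2 = 117649
7^7 = 7 * 7^6 = 7 * 117649 = 823543
7^14 = (7^7)^2 = 823543^2 = 678223072849
7^28 = (7^14)^2 = 678223072849^2 = 459986536544739960976801
7^29 = 7 * 7^28 = 7 * 459986536544739960976801 = 3219905755813179726837607

Result: 3219905755813179726837607
Multiplications needed: 7 (7 lines after 7^1)

7^29 = 3219905755813179726837607. Using exponentiation by squaring, this requires 7 multiplications. The key idea: if the exponent is even, square the half-power; if odd, multiply by the base once.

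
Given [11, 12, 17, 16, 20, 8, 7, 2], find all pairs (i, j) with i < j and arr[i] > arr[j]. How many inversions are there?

Finding inversions in [11, 12, 17, 16, 20, 8, 7, 2]:

(0, 5): arr[0]=11 > arr[5]=8
(0, 6): arr[0]=11 > arr[6]=7
(0, 7): arr[0]=11 > arr[7]=2
(1, 5): arr[1]=12 > arr[5]=8
(1, 6): arr[1]=12 > arr[6]=7
(1, 7): arr[1]=12 > arr[7]=2
(2, 3): arr[2]=17 > arr[3]=16
(2, 5): arr[2]=17 > arr[5]=8
(2, 6): arr[2]=17 > arr[6]=7
(2, 7): arr[2]=17 > arr[7]=2
(3, 5): arr[3]=16 > arr[5]=8
(3, 6): arr[3]=16 > arr[6]=7
(3, 7): arr[3]=16 > arr[7]=2
(4, 5): arr[4]=20 > arr[5]=8
(4, 6): arr[4]=20 > arr[6]=7
(4, 7): arr[4]=20 > arr[7]=2
(5, 6): arr[5]=8 > arr[6]=7
(5, 7): arr[5]=8 > arr[7]=2
(6, 7): arr[6]=7 > arr[7]=2

Total inversions: 19

The array has 19 inversion(s): (0,5), (0,6), (0,7), (1,5), (1,6), (1,7), (2,3), (2,5), (2,6), (2,7), (3,5), (3,6), (3,7), (4,5), (4,6), (4,7), (5,6), (5,7), (6,7). Each pair (i,j) satisfies i < j and arr[i] > arr[j].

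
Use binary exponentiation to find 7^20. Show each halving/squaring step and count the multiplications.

Computing 7^20 by squaring (build up from 7^1; each line after the first costs one multiplication):

7^1 = 7
7^2 = (7^1)^2 = 7^2 = 49
7^4 = (7^2)^2 = 49^2 = 2401
7^5 = 7 * 7^4 = 7 * 2401 = 16807
7^10 = (7^5)^2 = 16807^2 = 282475249
7^20 = (7^10)^2 = 282475249^2 = 79792266297612001

Result: 79792266297612001
Multiplications needed: 5 (5 lines after 7^1)

7^20 = 79792266297612001. Using exponentiation by squaring, this requires 5 multiplications. The key idea: if the exponent is even, square the half-power; if odd, multiply by the base once.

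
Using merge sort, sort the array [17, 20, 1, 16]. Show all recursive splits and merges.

Merge sort trace:

Split: [17, 20, 1, 16] -> [17, 20] and [1, 16]
  Split: [17, 20] -> [17] and [20]
  Merge: [17] + [20] -> [17, 20]
  Split: [1, 16] -> [1] and [16]
  Merge: [1] + [16] -> [1, 16]
Merge: [17, 20] + [1, 16] -> [1, 16, 17, 20]

Final sorted array: [1, 16, 17, 20]

The merge sort proceeds by recursively splitting the array and merging sorted halves.
After all merges, the sorted array is [1, 16, 17, 20].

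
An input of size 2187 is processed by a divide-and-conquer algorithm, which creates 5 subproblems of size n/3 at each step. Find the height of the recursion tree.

For divide and conquer with division factor 3:

Problem sizes at each level:
Level 0: 2187
Level 1: 729
Level 2: 243
Level 3: 81
Level 4: 27
Level 5: 9
Level 6: 3
Level 7: 1

The root is level 0 and the size-1 base case is level 7 (the tree spans levels 0 through 7, i.e. 8 levels counting the root), so the depth is the number of divisions: log_3(2187) = 7

The recursion tree depth is log_3(2187) = 7. At each level, the problem size is divided by 3, so it takes 7 divisions to reduce to a base case of size 1. The algorithm makes 5 recursive calls at each level.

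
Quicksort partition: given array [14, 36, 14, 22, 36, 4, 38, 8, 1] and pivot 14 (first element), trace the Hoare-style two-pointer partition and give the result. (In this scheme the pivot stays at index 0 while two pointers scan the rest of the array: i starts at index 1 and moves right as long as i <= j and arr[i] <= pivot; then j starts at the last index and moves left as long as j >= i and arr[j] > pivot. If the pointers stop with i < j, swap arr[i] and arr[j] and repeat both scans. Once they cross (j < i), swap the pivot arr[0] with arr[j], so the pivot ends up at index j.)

Hoare-style two-pointer partition with pivot = 14:

Initial array: [14, 36, 14, 22, 36, 4, 38, 8, 1]

Pointers start at i = 1, j = 8.
i stops at index 1 (arr[1]=36 > 14), j stops at index 8 (arr[8]=1 <= 14): swap arr[1] and arr[8], array becomes [14, 1, 14, 22, 36, 4, 38, 8, 36]
i stops at index 3 (arr[3]=22 > 14), j stops at index 7 (arr[7]=8 <= 14): swap arr[3] and arr[7], array becomes [14, 1, 14, 8, 36, 4, 38, 22, 36]
i stops at index 4 (arr[4]=36 > 14), j stops at index 5 (arr[5]=4 <= 14): swap arr[4] and arr[5], array becomes [14, 1, 14, 8, 4, 36, 38, 22, 36]
i ends at 5, j ends at 4: the pointers have crossed (j < i), so scanning stops.

Swap pivot arr[0] with arr[4] to place pivot at position 4: [4, 1, 14, 8, 14, 36, 38, 22, 36]
Pivot position: 4

After partitioning with pivot 14, the array becomes [4, 1, 14, 8, 14, 36, 38, 22, 36]. The pivot is placed at index 4. All elements to the left of the pivot are <= 14, and all elements to the right are > 14.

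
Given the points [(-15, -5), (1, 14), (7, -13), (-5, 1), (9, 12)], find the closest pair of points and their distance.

Computing all pairwise distances among 5 points:

d((-15, -5), (1, 14)) = 24.8395
d((-15, -5), (7, -13)) = 23.4094
d((-15, -5), (-5, 1)) = 11.6619
d((-15, -5), (9, 12)) = 29.4109
d((1, 14), (7, -13)) = 27.6586
d((1, 14), (-5, 1)) = 14.3178
d((1, 14), (9, 12)) = 8.2462 <-- minimum
d((7, -13), (-5, 1)) = 18.4391
d((7, -13), (9, 12)) = 25.0799
d((-5, 1), (9, 12)) = 17.8045

Closest pair: (1, 14) and (9, 12) with distance 8.2462

The closest pair is (1, 14) and (9, 12) with Euclidean distance 8.2462. For 5 points, brute-force pairwise comparison is shown above. For large n, the divide-and-conquer algorithm (sort by x, recurse on halves, check the dividing strip) achieves O(n log n).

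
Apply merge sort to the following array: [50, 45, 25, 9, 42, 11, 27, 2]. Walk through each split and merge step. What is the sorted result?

Merge sort trace:

Split: [50, 45, 25, 9, 42, 11, 27, 2] -> [50, 45, 25, 9] and [42, 11, 27, 2]
  Split: [50, 45, 25, 9] -> [50, 45] and [25, 9]
    Split: [50, 45] -> [50] and [45]
    Merge: [50] + [45] -> [45, 50]
    Split: [25, 9] -> [25] and [9]
    Merge: [25] + [9] -> [9, 25]
  Merge: [45, 50] + [9, 25] -> [9, 25, 45, 50]
  Split: [42, 11, 27, 2] -> [42, 11] and [27, 2]
    Split: [42, 11] -> [42] and [11]
    Merge: [42] + [11] -> [11, 42]
    Split: [27, 2] -> [27] and [2]
    Merge: [27] + [2] -> [2, 27]
  Merge: [11, 42] + [2, 27] -> [2, 11, 27, 42]
Merge: [9, 25, 45, 50] + [2, 11, 27, 42] -> [2, 9, 11, 25, 27, 42, 45, 50]

Final sorted array: [2, 9, 11, 25, 27, 42, 45, 50]

The merge sort proceeds by recursively splitting the array and merging sorted halves.
After all merges, the sorted array is [2, 9, 11, 25, 27, 42, 45, 50].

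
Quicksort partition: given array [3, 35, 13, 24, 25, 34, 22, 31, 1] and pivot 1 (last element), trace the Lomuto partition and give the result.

Lomuto partition with pivot = 1:

Initial array: [3, 35, 13, 24, 25, 34, 22, 31, 1]

arr[0]=3 > 1: no swap
arr[1]=35 > 1: no swap
arr[2]=13 > 1: no swap
arr[3]=24 > 1: no swap
arr[4]=25 > 1: no swap
arr[5]=34 > 1: no swap
arr[6]=22 > 1: no swap
arr[7]=31 > 1: no swap

Place pivot at position 0: [1, 35, 13, 24, 25, 34, 22, 31, 3]
Pivot position: 0

After partitioning with pivot 1, the array becomes [1, 35, 13, 24, 25, 34, 22, 31, 3]. The pivot is placed at index 0. All elements to the left of the pivot are <= 1, and all elements to the right are > 1.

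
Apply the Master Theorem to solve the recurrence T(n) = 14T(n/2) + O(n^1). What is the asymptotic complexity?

Master Theorem for T(n) = 14T(n/2) + O(n^1):

a = 14, b = 2, c = 1
log_b(a) = log_2(14) = 3.8074

Case 1: c = 1 < log_2(14) = 3.8074
T(n) = O(n^(log_2 14))

For T(n) = 14T(n/2) + O(n^1): log_2(14) = 3.8074. This is Case 1 of the Master Theorem (c < log_b(a), work dominated by leaves), giving O(n^(log_2 14)).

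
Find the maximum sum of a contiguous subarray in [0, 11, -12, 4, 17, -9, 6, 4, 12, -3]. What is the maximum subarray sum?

Using Kadane's algorithm on [0, 11, -12, 4, 17, -9, 6, 4, 12, -3]:

Scanning through the array:
Position 1 (value 11): max_ending_here = 11, max_so_far = 11
Position 2 (value -12): max_ending_here = -1, max_so_far = 11
Position 3 (value 4): max_ending_here = 4, max_so_far = 11
Position 4 (value 17): max_ending_here = 21, max_so_far = 21
Position 5 (value -9): max_ending_here = 12, max_so_far = 21
Position 6 (value 6): max_ending_here = 18, max_so_far = 21
Position 7 (value 4): max_ending_here = 22, max_so_far = 22
Position 8 (value 12): max_ending_here = 34, max_so_far = 34
Position 9 (value -3): max_ending_here = 31, max_so_far = 34

Maximum subarray: [4, 17, -9, 6, 4, 12]
Maximum sum: 34

The maximum subarray is [4, 17, -9, 6, 4, 12] with sum 34. This subarray runs from index 3 to index 8.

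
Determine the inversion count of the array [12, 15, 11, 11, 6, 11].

Finding inversions in [12, 15, 11, 11, 6, 11]:

(0, 2): arr[0]=12 > arr[2]=11
(0, 3): arr[0]=12 > arr[3]=11
(0, 4): arr[0]=12 > arr[4]=6
(0, 5): arr[0]=12 > arr[5]=11
(1, 2): arr[1]=15 > arr[2]=11
(1, 3): arr[1]=15 > arr[3]=11
(1, 4): arr[1]=15 > arr[4]=6
(1, 5): arr[1]=15 > arr[5]=11
(2, 4): arr[2]=11 > arr[4]=6
(3, 4): arr[3]=11 > arr[4]=6

Total inversions: 10

The array has 10 inversion(s): (0,2), (0,3), (0,4), (0,5), (1,2), (1,3), (1,4), (1,5), (2,4), (3,4). Each pair (i,j) satisfies i < j and arr[i] > arr[j].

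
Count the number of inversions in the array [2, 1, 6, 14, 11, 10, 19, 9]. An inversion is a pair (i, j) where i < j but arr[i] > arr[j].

Finding inversions in [2, 1, 6, 14, 11, 10, 19, 9]:

(0, 1): arr[0]=2 > arr[1]=1
(3, 4): arr[3]=14 > arr[4]=11
(3, 5): arr[3]=14 > arr[5]=10
(3, 7): arr[3]=14 > arr[7]=9
(4, 5): arr[4]=11 > arr[5]=10
(4, 7): arr[4]=11 > arr[7]=9
(5, 7): arr[5]=10 > arr[7]=9
(6, 7): arr[6]=19 > arr[7]=9

Total inversions: 8

The array has 8 inversion(s): (0,1), (3,4), (3,5), (3,7), (4,5), (4,7), (5,7), (6,7). Each pair (i,j) satisfies i < j and arr[i] > arr[j].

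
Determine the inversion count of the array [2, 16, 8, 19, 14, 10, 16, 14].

Finding inversions in [2, 16, 8, 19, 14, 10, 16, 14]:

(1, 2): arr[1]=16 > arr[2]=8
(1, 4): arr[1]=16 > arr[4]=14
(1, 5): arr[1]=16 > arr[5]=10
(1, 7): arr[1]=16 > arr[7]=14
(3, 4): arr[3]=19 > arr[4]=14
(3, 5): arr[3]=19 > arr[5]=10
(3, 6): arr[3]=19 > arr[6]=16
(3, 7): arr[3]=19 > arr[7]=14
(4, 5): arr[4]=14 > arr[5]=10
(6, 7): arr[6]=16 > arr[7]=14

Total inversions: 10

The array has 10 inversion(s): (1,2), (1,4), (1,5), (1,7), (3,4), (3,5), (3,6), (3,7), (4,5), (6,7). Each pair (i,j) satisfies i < j and arr[i] > arr[j].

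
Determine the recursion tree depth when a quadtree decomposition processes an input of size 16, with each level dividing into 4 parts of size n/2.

For divide and conquer with division factor 2:

Problem sizes at each level:
Level 0: 16
Level 1: 8
Level 2: 4
Level 3: 2
Level 4: 1

The root is level 0 and the size-1 base case is level 4 (the tree spans levels 0 through 4, i.e. 5 levels counting the root), so the depth is the number of divisions: log_2(16) = 4

The recursion tree depth is log_2(16) = 4. At each level, the problem size is divided by 2, so it takes 4 divisions to reduce to a base case of size 1. The algorithm makes 4 recursive calls at each level.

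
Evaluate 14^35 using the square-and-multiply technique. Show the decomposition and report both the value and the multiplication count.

Computing 14^35 by squaring (build up from 14^1; each line after the first costs one multiplication):

14^1 = 14
14^2 = (14^1)^2 = 14^2 = 196
14^4 = (14^2)^2 = 196^2 = 38416
14^8 = (14^4)^2 = 38416^2 = 1475789056
14^16 = (14^8)^2 = 1475789056^2 = 2177953337809371136
14^17 = 14 * 14^16 = 14 * 2177953337809371136 = 30491346729331195904
14^34 = (14^17)^2 = 30491346729331195904^2 = 929722225368296217729286886758826377216
14^35 = 14 * 14^34 = 14 * 929722225368296217729286886758826377216 = 13016111155156147048210016414623569281024

Result: 13016111155156147048210016414623569281024
Multiplications needed: 7 (7 lines after 14^1)

14^35 = 13016111155156147048210016414623569281024. Using exponentiation by squaring, this requires 7 multiplications. The key idea: if the exponent is even, square the half-power; if odd, multiply by the base once.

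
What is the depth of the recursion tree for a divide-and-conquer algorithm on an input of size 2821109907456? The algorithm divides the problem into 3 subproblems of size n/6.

For divide and conquer with division factor 6:

Problem sizes at each level:
Level 0: 2821109907456
Level 1: 470184984576
Level 2: 78364164096
Level 3: 13060694016
Level 4: 2176782336
Level 5: 362797056
Level 6: 60466176
Level 7: 10077696
Level 8: 1679616
Level 9: 279936
Level 10: 46656
Level 11: 7776
Level 12: 1296
Level 13: 216
Level 14: 36
Level 15: 6
Level 16: 1

The root is level 0 and the size-1 base case is level 16 (the tree spans levels 0 through 16, i.e. 17 levels counting the root), so the depth is the number of divisions: log_6(2821109907456) = 16

The recursion tree depth is log_6(2821109907456) = 16. At each level, the problem size is divided by 6, so it takes 16 divisions to reduce to a base case of size 1. The algorithm makes 3 recursive calls at each level.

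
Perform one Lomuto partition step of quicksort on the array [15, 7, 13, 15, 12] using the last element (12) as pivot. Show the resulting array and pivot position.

Lomuto partition with pivot = 12:

Initial array: [15, 7, 13, 15, 12]

arr[0]=15 > 12: no swap
arr[1]=7 <= 12: swap with position 0, array becomes [7, 15, 13, 15, 12]
arr[2]=13 > 12: no swap
arr[3]=15 > 12: no swap

Place pivot at position 1: [7, 12, 13, 15, 15]
Pivot position: 1

After partitioning with pivot 12, the array becomes [7, 12, 13, 15, 15]. The pivot is placed at index 1. All elements to the left of the pivot are <= 12, and all elements to the right are > 12.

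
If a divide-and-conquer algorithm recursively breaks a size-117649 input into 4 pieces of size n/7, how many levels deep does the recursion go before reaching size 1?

For divide and conquer with division factor 7:

Problem sizes at each level:
Level 0: 117649
Level 1: 16807
Level 2: 2401
Level 3: 343
Level 4: 49
Level 5: 7
Level 6: 1

The root is level 0 and the size-1 base case is level 6 (the tree spans levels 0 through 6, i.e. 7 levels counting the root), so the depth is the number of divisions: log_7(117649) = 6

The recursion tree depth is log_7(117649) = 6. At each level, the problem size is divided by 7, so it takes 6 divisions to reduce to a base case of size 1. The algorithm makes 4 recursive calls at each level.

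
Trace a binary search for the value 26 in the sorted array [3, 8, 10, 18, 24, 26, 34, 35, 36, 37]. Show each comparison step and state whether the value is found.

Binary search for 26 in [3, 8, 10, 18, 24, 26, 34, 35, 36, 37]:

lo=0, hi=9, mid=4, arr[mid]=24 -> 24 < 26, search right half
lo=5, hi=9, mid=7, arr[mid]=35 -> 35 > 26, search left half
lo=5, hi=6, mid=5, arr[mid]=26 -> Found target at index 5!

Binary search finds 26 at index 5 after 3 comparisons. The search repeatedly halves the search space by comparing with the middle element.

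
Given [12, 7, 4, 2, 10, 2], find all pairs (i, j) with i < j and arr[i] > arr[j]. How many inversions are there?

Finding inversions in [12, 7, 4, 2, 10, 2]:

(0, 1): arr[0]=12 > arr[1]=7
(0, 2): arr[0]=12 > arr[2]=4
(0, 3): arr[0]=12 > arr[3]=2
(0, 4): arr[0]=12 > arr[4]=10
(0, 5): arr[0]=12 > arr[5]=2
(1, 2): arr[1]=7 > arr[2]=4
(1, 3): arr[1]=7 > arr[3]=2
(1, 5): arr[1]=7 > arr[5]=2
(2, 3): arr[2]=4 > arr[3]=2
(2, 5): arr[2]=4 > arr[5]=2
(4, 5): arr[4]=10 > arr[5]=2

Total inversions: 11

The array has 11 inversion(s): (0,1), (0,2), (0,3), (0,4), (0,5), (1,2), (1,3), (1,5), (2,3), (2,5), (4,5). Each pair (i,j) satisfies i < j and arr[i] > arr[j].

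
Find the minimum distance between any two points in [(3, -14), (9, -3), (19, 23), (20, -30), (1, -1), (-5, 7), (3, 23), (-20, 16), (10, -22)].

Computing all pairwise distances among 9 points:

d((3, -14), (9, -3)) = 12.53
d((3, -14), (19, 23)) = 40.3113
d((3, -14), (20, -30)) = 23.3452
d((3, -14), (1, -1)) = 13.1529
d((3, -14), (-5, 7)) = 22.4722
d((3, -14), (3, 23)) = 37.0
d((3, -14), (-20, 16)) = 37.8021
d((3, -14), (10, -22)) = 10.6301
d((9, -3), (19, 23)) = 27.8568
d((9, -3), (20, -30)) = 29.1548
d((9, -3), (1, -1)) = 8.2462 <-- minimum
d((9, -3), (-5, 7)) = 17.2047
d((9, -3), (3, 23)) = 26.6833
d((9, -3), (-20, 16)) = 34.6699
d((9, -3), (10, -22)) = 19.0263
d((19, 23), (20, -30)) = 53.0094
d((19, 23), (1, -1)) = 30.0
d((19, 23), (-5, 7)) = 28.8444
d((19, 23), (3, 23)) = 16.0
d((19, 23), (-20, 16)) = 39.6232
d((19, 23), (10, -22)) = 45.8912
d((20, -30), (1, -1)) = 34.6699
d((20, -30), (-5, 7)) = 44.6542
d((20, -30), (3, 23)) = 55.6597
d((20, -30), (-20, 16)) = 60.959
d((20, -30), (10, -22)) = 12.8062
d((1, -1), (-5, 7)) = 10.0
d((1, -1), (3, 23)) = 24.0832
d((1, -1), (-20, 16)) = 27.0185
d((1, -1), (10, -22)) = 22.8473
d((-5, 7), (3, 23)) = 17.8885
d((-5, 7), (-20, 16)) = 17.4929
d((-5, 7), (10, -22)) = 32.6497
d((3, 23), (-20, 16)) = 24.0416
d((3, 23), (10, -22)) = 45.5412
d((-20, 16), (10, -22)) = 48.4149

Closest pair: (9, -3) and (1, -1) with distance 8.2462

The closest pair is (9, -3) and (1, -1) with Euclidean distance 8.2462. For 9 points, brute-force pairwise comparison is shown above. For large n, the divide-and-conquer algorithm (sort by x, recurse on halves, check the dividing strip) achieves O(n log n).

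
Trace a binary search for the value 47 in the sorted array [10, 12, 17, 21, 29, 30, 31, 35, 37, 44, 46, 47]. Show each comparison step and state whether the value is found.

Binary search for 47 in [10, 12, 17, 21, 29, 30, 31, 35, 37, 44, 46, 47]:

lo=0, hi=11, mid=5, arr[mid]=30 -> 30 < 47, search right half
lo=6, hi=11, mid=8, arr[mid]=37 -> 37 < 47, search right half
lo=9, hi=11, mid=10, arr[mid]=46 -> 46 < 47, search right half
lo=11, hi=11, mid=11, arr[mid]=47 -> Found target at index 11!

Binary search finds 47 at index 11 after 4 comparisons. The search repeatedly halves the search space by comparing with the middle element.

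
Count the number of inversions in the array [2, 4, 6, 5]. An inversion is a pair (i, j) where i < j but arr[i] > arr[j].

Finding inversions in [2, 4, 6, 5]:

(2, 3): arr[2]=6 > arr[3]=5

Total inversions: 1

The array has 1 inversion(s): (2,3). Each pair (i,j) satisfies i < j and arr[i] > arr[j].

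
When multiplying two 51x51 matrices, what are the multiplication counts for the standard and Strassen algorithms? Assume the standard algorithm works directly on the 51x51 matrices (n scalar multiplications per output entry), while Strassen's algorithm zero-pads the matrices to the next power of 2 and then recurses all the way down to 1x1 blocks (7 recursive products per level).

Matrix multiplication for 51x51 matrices:

Strassen's algorithm requires power-of-2 dimensions. Pad 51x51 to 64x64 (next power of 2).

Standard algorithm: 51^3 = 132651 multiplications
Strassen's algorithm: 7^(log2(64)) = 7^6 = 117649 multiplications
Savings: 132651 - 117649 = 15002 multiplications

Standard: 132651 multiplications (51^3). Strassen: 117649 multiplications (7^6, after padding to 64x64). Strassen reduces 8 recursive multiplications to 7 at each level.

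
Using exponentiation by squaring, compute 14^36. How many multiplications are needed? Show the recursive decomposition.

Computing 14^36 by squaring (build up from 14^1; each line after the first costs one multiplication):

14^1 = 14
14^2 = (14^1)^2 = 14^2 = 196
14^4 = (14^2)^2 = 196^2 = 38416
14^8 = (14^4)^2 = 38416^2 = 1475789056
14^9 = 14 * 14^8 = 14 * 1475789056 = 20661046784
14^18 = (14^9)^2 = 20661046784^2 = 426878854210636742656
14^36 = (14^18)^2 = 426878854210636742656^2 = 182225556172186058674940229804729969934336

Result: 182225556172186058674940229804729969934336
Multiplications needed: 6 (6 lines after 14^1)

14^36 = 182225556172186058674940229804729969934336. Using exponentiation by squaring, this requires 6 multiplications. The key idea: if the exponent is even, square the half-power; if odd, multiply by the base once.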